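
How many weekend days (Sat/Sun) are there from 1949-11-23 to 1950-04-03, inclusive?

1949-11-23 is a Wednesday.
That's 132 days from start to end, counting both.
132 = 7 × 18 + 6, so there are 18 full weeks plus 6 extra days.
Each full week contributes 2 weekend days (Sat, Sun): 18 × 2 = 36.
The 6 extra days are Wednesday, Thursday, Friday, Saturday, Sunday, Monday — 2 of them qualify.
Total: 36 + 2 = 38.

38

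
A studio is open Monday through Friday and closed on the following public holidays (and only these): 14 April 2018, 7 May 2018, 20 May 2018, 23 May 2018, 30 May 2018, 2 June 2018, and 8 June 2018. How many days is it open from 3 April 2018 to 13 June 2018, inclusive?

3 April 2018 is a Tuesday.
From 3 April 2018 to 13 June 2018 is 72 days inclusive.
72 = 7 × 10 + 2, so there are 10 full weeks plus 2 extra days.
Each full week contributes 5 weekdays (Mon–Fri): 10 × 5 = 50.
The 2 extra days are Tue, Wed — 2 of them qualify.
Total: 50 + 2 = 52.
Holidays: 14 April 2018 (Sat); 7 May 2018 (Mon); 20 May 2018 (Sun); 23 May 2018 (Wed); 30 May 2018 (Wed); 2 June 2018 (Sat); 8 June 2018 (Fri).
4 of the 7 holidays fall on weekdays; the rest are weekends and were already excluded.
Business days: 52 − 4 = 48.

48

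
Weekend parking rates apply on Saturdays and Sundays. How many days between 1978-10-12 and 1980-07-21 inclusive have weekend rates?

186

1978-10-12 is a Thursday.
The range spans 649 days (inclusive of both endpoints).
649 = 7 × 92 + 5, so there are 92 full weeks plus 5 extra days.
Each full week contributes 2 weekend days (Sat, Sun): 92 × 2 = 184.
The 5 extra days are Thursday, Friday, Saturday, Sunday, Monday — 2 of them qualify.
Total: 184 + 2 = 186.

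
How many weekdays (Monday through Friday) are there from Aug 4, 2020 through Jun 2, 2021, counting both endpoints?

Aug 4, 2020 is a Tuesday.
From Aug 4, 2020 to Jun 2, 2021 is 303 days inclusive.
303 = 7 × 43 + 2, so there are 43 full weeks plus 2 extra days.
Each full week contributes 5 weekdays (Mon–Fri): 43 × 5 = 215.
The 2 extra days are Tue, Wed — 2 of them qualify.
Total: 215 + 2 = 217.

217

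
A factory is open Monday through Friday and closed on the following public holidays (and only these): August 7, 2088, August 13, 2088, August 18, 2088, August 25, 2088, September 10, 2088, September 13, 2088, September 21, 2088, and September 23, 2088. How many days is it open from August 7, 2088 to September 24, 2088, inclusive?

28

August 7, 2088 is a Saturday.
That's 49 days from start to end, counting both.
49 = 7 × 7, so the span is exactly 7 full weeks.
Each full week contributes 5 weekdays (Mon–Fri): 7 × 5 = 35.
Holidays: August 7, 2088 (Sat); August 13, 2088 (Fri); August 18, 2088 (Wed); August 25, 2088 (Wed); September 10, 2088 (Fri); September 13, 2088 (Mon); September 21, 2088 (Tue); September 23, 2088 (Thu).
7 of the 8 holidays fall on weekdays; the rest are weekends and were already excluded.
Business days: 35 − 7 = 28.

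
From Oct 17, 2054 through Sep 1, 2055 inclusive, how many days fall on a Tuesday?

46

Oct 17, 2054 is a Saturday.
From Oct 17, 2054 to Sep 1, 2055 is 320 days inclusive.
320 = 7 × 45 + 5, so there are 45 full weeks plus 5 extra days.
Each full week contributes one Tuesday: 45 so far.
The 5 extra days are Saturday, Sunday, Monday, Tuesday, Wednesday — 1 of them qualifies.
Total: 45 + 1 = 46.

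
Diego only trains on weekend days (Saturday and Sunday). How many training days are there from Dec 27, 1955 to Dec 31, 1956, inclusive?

Dec 27, 1955 is a Tuesday.
From Dec 27, 1955 to Dec 31, 1956 is 371 days inclusive.
371 = 7 × 53, so the span is exactly 53 full weeks.
Each full week contributes 2 weekend days (Sat, Sun): 53 × 2 = 106.

106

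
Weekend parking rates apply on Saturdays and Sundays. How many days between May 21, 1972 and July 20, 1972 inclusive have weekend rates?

17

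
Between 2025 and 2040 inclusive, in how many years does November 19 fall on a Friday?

3

Day of week of November 19 in each year:
2025: Wed, 2026: Thu, 2027: Fri ✓, 2028: Sun, 2029: Mon, 2030: Tue, 2031: Wed, 2032: Fri ✓, 2033: Sat, 2034: Sun, 2035: Mon, 2036: Wed, 2037: Thu, 2038: Fri ✓, 2039: Sat, 2040: Mon
Fridays: 2027, 2032, 2038.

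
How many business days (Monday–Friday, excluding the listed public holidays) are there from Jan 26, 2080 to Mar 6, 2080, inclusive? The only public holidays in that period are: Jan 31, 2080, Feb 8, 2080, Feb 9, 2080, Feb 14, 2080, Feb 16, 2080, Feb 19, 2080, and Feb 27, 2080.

Jan 26, 2080 is a Friday.
From Jan 26, 2080 to Mar 6, 2080 is 41 days inclusive.
41 = 7 × 5 + 6, so there are 5 full weeks plus 6 extra days.
Each full week contributes 5 weekdays (Mon–Fri): 5 × 5 = 25.
The 6 extra days are Fri, Sat, Sun, Mon, Tue, Wed — 4 of them qualify.
Total: 25 + 4 = 29.
Holidays: Jan 31, 2080 (Wed); Feb 8, 2080 (Thu); Feb 9, 2080 (Fri); Feb 14, 2080 (Wed); Feb 16, 2080 (Fri); Feb 19, 2080 (Mon); Feb 27, 2080 (Tue).
All 7 holidays fall on weekdays, so subtract 7.
Business days: 29 − 7 = 22.

22 business days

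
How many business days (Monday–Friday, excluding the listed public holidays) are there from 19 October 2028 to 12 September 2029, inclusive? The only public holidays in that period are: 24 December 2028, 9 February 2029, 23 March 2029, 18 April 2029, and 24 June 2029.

232

19 October 2028 is a Thursday.
That's 329 days from start to end, counting both.
329 = 7 × 47, so the span is exactly 47 full weeks.
Each full week contributes 5 weekdays (Mon–Fri): 47 × 5 = 235.
Holidays: 24 December 2028 (Sun); 9 February 2029 (Fri); 23 March 2029 (Fri); 18 April 2029 (Wed); 24 June 2029 (Sun).
3 of the 5 holidays fall on weekdays; the rest are weekends and were already excluded.
Business days: 235 − 3 = 232.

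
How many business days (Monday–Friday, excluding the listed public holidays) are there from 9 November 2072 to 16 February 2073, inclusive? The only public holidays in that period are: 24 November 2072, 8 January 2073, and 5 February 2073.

71 business days

9 November 2072 is a Wednesday.
That's 100 days from start to end, counting both.
100 = 7 × 14 + 2, so there are 14 full weeks plus 2 extra days.
Each full week contributes 5 weekdays (Mon–Fri): 14 × 5 = 70.
The 2 extra days are Wed, Thu — 2 of them qualify.
Total: 70 + 2 = 72.
Holidays: 24 November 2072 (Thu); 8 January 2073 (Sun); 5 February 2073 (Sun).
1 of the 3 holidays fall on weekdays; the rest are weekends and were already excluded.
Business days: 72 − 1 = 71.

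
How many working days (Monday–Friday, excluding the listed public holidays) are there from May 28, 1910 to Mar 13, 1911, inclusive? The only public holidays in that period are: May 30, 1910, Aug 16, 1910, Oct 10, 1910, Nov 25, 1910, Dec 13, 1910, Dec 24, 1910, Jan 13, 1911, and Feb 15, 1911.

199

May 28, 1910 is a Saturday.
That's 290 days from start to end, counting both.
290 = 7 × 41 + 3, so there are 41 full weeks plus 3 extra days.
Each full week contributes 5 weekdays (Mon–Fri): 41 × 5 = 205.
The 3 extra days are Saturday, Sunday, Monday — 1 of them qualifies.
Total: 205 + 1 = 206.
Holidays: May 30, 1910 (Mon); Aug 16, 1910 (Tue); Oct 10, 1910 (Mon); Nov 25, 1910 (Fri); Dec 13, 1910 (Tue); Dec 24, 1910 (Sat); Jan 13, 1911 (Fri); Feb 15, 1911 (Wed).
7 of the 8 holidays fall on weekdays; the rest are weekends and were already excluded.
Business days: 206 − 7 = 199.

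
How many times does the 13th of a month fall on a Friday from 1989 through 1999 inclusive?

19

Friday-the-13ths by year:
1989: Jan, Oct
1990: Apr, Jul
1991: Sep, Dec
1992: Mar, Nov
1993: Aug
1994: May
1995: Jan, Oct
1996: Sep, Dec
1997: Jun
1998: Feb, Mar, Nov
1999: Aug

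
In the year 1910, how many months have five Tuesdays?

4

A month has five Tuesdays exactly when Tuesday falls within its first (length − 28) days.
Jan: 31 days, starts Sat → 5 of Sat, Sun, Mon
Feb: 28 days, starts Tue → 5 of (none)
Mar: 31 days, starts Tue → 5 of Tue, Wed, Thu ✓
Apr: 30 days, starts Fri → 5 of Fri, Sat
May: 31 days, starts Sun → 5 of Sun, Mon, Tue ✓
Jun: 30 days, starts Wed → 5 of Wed, Thu
Jul: 31 days, starts Fri → 5 of Fri, Sat, Sun
Aug: 31 days, starts Mon → 5 of Mon, Tue, Wed ✓
Sep: 30 days, starts Thu → 5 of Thu, Fri
Oct: 31 days, starts Sat → 5 of Sat, Sun, Mon
Nov: 30 days, starts Tue → 5 of Tue, Wed ✓
Dec: 31 days, starts Thu → 5 of Thu, Fri, Sat
Months with five Tuesdays: Mar, May, Aug, Nov.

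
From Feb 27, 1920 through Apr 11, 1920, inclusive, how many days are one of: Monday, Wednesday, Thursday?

18

Feb 27, 1920 is a Friday.
From Feb 27, 1920 to Apr 11, 1920 is 45 days inclusive.
45 = 7 × 6 + 3, so there are 6 full weeks plus 3 extra days.
Each full week contributes 3 days from the set (Mon, Wed, Thu): 6 × 3 = 18.
The 3 extra days are Fri, Sat, Sun — none qualify.
Total: 18 + 0 = 18.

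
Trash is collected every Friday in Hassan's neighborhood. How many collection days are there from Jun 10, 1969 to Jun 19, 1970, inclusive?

Jun 10, 1969 is a Tuesday.
That's 375 days from start to end, counting both.
375 = 7 × 53 + 4, so there are 53 full weeks plus 4 extra days.
Each full week contributes one Friday: 53 so far.
The 4 extra days are Tue, Wed, Thu, Fri — 1 of them qualifies.
Total: 53 + 1 = 54.

54 Fridays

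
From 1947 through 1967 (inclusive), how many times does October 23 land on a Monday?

3

Day of week of October 23 in each year:
1947: Thu, 1948: Sat, 1949: Sun, 1950: Mon ✓, 1951: Tue, 1952: Thu, 1953: Fri, 1954: Sat, 1955: Sun, 1956: Tue, 1957: Wed, 1958: Thu, 1959: Fri, 1960: Sun, 1961: Mon ✓, 1962: Tue, 1963: Wed, 1964: Fri, 1965: Sat, 1966: Sun, 1967: Mon ✓
Mondays: 1950, 1961, 1967.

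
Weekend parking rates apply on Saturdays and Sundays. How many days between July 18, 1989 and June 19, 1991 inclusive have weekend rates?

July 18, 1989 is a Tuesday.
From July 18, 1989 to June 19, 1991 is 702 days inclusive.
702 = 7 × 100 + 2, so there are 100 full weeks plus 2 extra days.
Each full week contributes 2 weekend days (Sat, Sun): 100 × 2 = 200.
The 2 extra days are Tuesday, Wednesday — none qualify.
Total: 200 + 0 = 200.

200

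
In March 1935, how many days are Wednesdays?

1935-03-01 is a Friday.
From 1935-03-01 to 1935-03-31 is 31 days inclusive.
31 = 7 × 4 + 3, so there are 4 full weeks plus 3 extra days.
Each full week contributes one Wednesday: 4 so far.
The 3 extra days are Friday, Saturday, Sunday — none qualify.
Total: 4 + 0 = 4.

4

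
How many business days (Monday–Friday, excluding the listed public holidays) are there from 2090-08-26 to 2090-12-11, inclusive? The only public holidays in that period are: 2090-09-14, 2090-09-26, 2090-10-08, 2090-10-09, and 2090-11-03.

72

2090-08-26 is a Saturday.
From 2090-08-26 to 2090-12-11 is 108 days inclusive.
108 = 7 × 15 + 3, so there are 15 full weeks plus 3 extra days.
Each full week contributes 5 weekdays (Mon–Fri): 15 × 5 = 75.
The 3 extra days are Saturday, Sunday, Monday — 1 of them qualifies.
Total: 75 + 1 = 76.
Holidays: 2090-09-14 (Thu); 2090-09-26 (Tue); 2090-10-08 (Sun); 2090-10-09 (Mon); 2090-11-03 (Fri).
4 of the 5 holidays fall on weekdays; the rest are weekends and were already excluded.
Business days: 76 − 4 = 72.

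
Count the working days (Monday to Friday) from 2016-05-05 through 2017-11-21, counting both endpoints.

404 weekdays

2016-05-05 is a Thursday.
The range spans 566 days (inclusive of both endpoints).
566 = 7 × 80 + 6, so there are 80 full weeks plus 6 extra days.
Each full week contributes 5 weekdays (Mon–Fri): 80 × 5 = 400.
The 6 extra days are Thu, Fri, Sat, Sun, Mon, Tue — 4 of them qualify.
Total: 400 + 4 = 404.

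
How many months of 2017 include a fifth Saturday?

A month has five Saturdays exactly when Saturday falls within its first (length − 28) days.
Jan: 31 days, starts Sun → 5 of Sun, Mon, Tue
Feb: 28 days, starts Wed → 5 of (none)
Mar: 31 days, starts Wed → 5 of Wed, Thu, Fri
Apr: 30 days, starts Sat → 5 of Sat, Sun ✓
May: 31 days, starts Mon → 5 of Mon, Tue, Wed
Jun: 30 days, starts Thu → 5 of Thu, Fri
Jul: 31 days, starts Sat → 5 of Sat, Sun, Mon ✓
Aug: 31 days, starts Tue → 5 of Tue, Wed, Thu
Sep: 30 days, starts Fri → 5 of Fri, Sat ✓
Oct: 31 days, starts Sun → 5 of Sun, Mon, Tue
Nov: 30 days, starts Wed → 5 of Wed, Thu
Dec: 31 days, starts Fri → 5 of Fri, Sat, Sun ✓
Months with five Saturdays: Apr, Jul, Sep, Dec.

4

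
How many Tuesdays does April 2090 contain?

1 April 2090 is a Saturday.
The range spans 30 days (inclusive of both endpoints).
30 = 7 × 4 + 2, so there are 4 full weeks plus 2 extra days.
Each full week contributes one Tuesday: 4 so far.
The 2 extra days are Sat, Sun — none qualify.
Total: 4 + 0 = 4.

4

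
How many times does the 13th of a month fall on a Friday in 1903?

3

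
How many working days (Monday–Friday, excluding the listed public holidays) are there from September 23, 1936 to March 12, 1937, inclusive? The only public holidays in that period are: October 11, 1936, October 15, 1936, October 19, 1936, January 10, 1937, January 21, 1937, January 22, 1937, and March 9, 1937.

September 23, 1936 is a Wednesday.
That's 171 days from start to end, counting both.
171 = 7 × 24 + 3, so there are 24 full weeks plus 3 extra days.
Each full week contributes 5 weekdays (Mon–Fri): 24 × 5 = 120.
The 3 extra days are Wednesday, Thursday, Friday — 3 of them qualify.
Total: 120 + 3 = 123.
Holidays: October 11, 1936 (Sun); October 15, 1936 (Thu); October 19, 1936 (Mon); January 10, 1937 (Sun); January 21, 1937 (Thu); January 22, 1937 (Fri); March 9, 1937 (Tue).
5 of the 7 holidays fall on weekdays; the rest are weekends and were already excluded.
Business days: 123 − 5 = 118.

118 working days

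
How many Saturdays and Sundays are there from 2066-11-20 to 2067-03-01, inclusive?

2066-11-20 is a Saturday.
The range spans 102 days (inclusive of both endpoints).
102 = 7 × 14 + 4, so there are 14 full weeks plus 4 extra days.
Each full week contributes 2 weekend days (Sat, Sun): 14 × 2 = 28.
The 4 extra days are Sat, Sun, Mon, Tue — 2 of them qualify.
Total: 28 + 2 = 30.

30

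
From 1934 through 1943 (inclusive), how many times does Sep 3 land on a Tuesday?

2

Day of week of September 3 in each year:
1934: Mon, 1935: Tue ✓, 1936: Thu, 1937: Fri, 1938: Sat, 1939: Sun, 1940: Tue ✓, 1941: Wed, 1942: Thu, 1943: Fri
Tuesdays: 1935, 1940.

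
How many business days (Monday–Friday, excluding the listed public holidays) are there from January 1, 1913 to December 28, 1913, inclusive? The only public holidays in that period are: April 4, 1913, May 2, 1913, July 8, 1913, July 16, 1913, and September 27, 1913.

January 1, 1913 is a Wednesday.
The range spans 362 days (inclusive of both endpoints).
362 = 7 × 51 + 5, so there are 51 full weeks plus 5 extra days.
Each full week contributes 5 weekdays (Mon–Fri): 51 × 5 = 255.
The 5 extra days are Wednesday, Thursday, Friday, Saturday, Sunday — 3 of them qualify.
Total: 255 + 3 = 258.
Holidays: April 4, 1913 (Fri); May 2, 1913 (Fri); July 8, 1913 (Tue); July 16, 1913 (Wed); September 27, 1913 (Sat).
4 of the 5 holidays fall on weekdays; the rest are weekends and were already excluded.
Business days: 258 − 4 = 254.

254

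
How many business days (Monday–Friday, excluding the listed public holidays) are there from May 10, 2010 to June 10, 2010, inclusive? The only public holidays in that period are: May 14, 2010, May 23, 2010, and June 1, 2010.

22

May 10, 2010 is a Monday.
That's 32 days from start to end, counting both.
32 = 7 × 4 + 4, so there are 4 full weeks plus 4 extra days.
Each full week contributes 5 weekdays (Mon–Fri): 4 × 5 = 20.
The 4 extra days are Mon, Tue, Wed, Thu — 4 of them qualify.
Total: 20 + 4 = 24.
Holidays: May 14, 2010 (Fri); May 23, 2010 (Sun); June 1, 2010 (Tue).
2 of the 3 holidays fall on weekdays; the rest are weekends and were already excluded.
Business days: 24 − 2 = 22.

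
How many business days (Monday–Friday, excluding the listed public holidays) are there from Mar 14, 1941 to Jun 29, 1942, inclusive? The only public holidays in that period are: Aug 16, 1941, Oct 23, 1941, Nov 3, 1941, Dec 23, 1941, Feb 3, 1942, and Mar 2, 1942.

332

Mar 14, 1941 is a Friday.
That's 473 days from start to end, counting both.
473 = 7 × 67 + 4, so there are 67 full weeks plus 4 extra days.
Each full week contributes 5 weekdays (Mon–Fri): 67 × 5 = 335.
The 4 extra days are Friday, Saturday, Sunday, Monday — 2 of them qualify.
Total: 335 + 2 = 337.
Holidays: Aug 16, 1941 (Sat); Oct 23, 1941 (Thu); Nov 3, 1941 (Mon); Dec 23, 1941 (Tue); Feb 3, 1942 (Tue); Mar 2, 1942 (Mon).
5 of the 6 holidays fall on weekdays; the rest are weekends and were already excluded.
Business days: 337 − 5 = 332.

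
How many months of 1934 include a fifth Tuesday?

A month has five Tuesdays exactly when Tuesday falls within its first (length − 28) days.
Jan: 31 days, starts Mon → 5 of Mon, Tue, Wed ✓
Feb: 28 days, starts Thu → 5 of (none)
Mar: 31 days, starts Thu → 5 of Thu, Fri, Sat
Apr: 30 days, starts Sun → 5 of Sun, Mon
May: 31 days, starts Tue → 5 of Tue, Wed, Thu ✓
Jun: 30 days, starts Fri → 5 of Fri, Sat
Jul: 31 days, starts Sun → 5 of Sun, Mon, Tue ✓
Aug: 31 days, starts Wed → 5 of Wed, Thu, Fri
Sep: 30 days, starts Sat → 5 of Sat, Sun
Oct: 31 days, starts Mon → 5 of Mon, Tue, Wed ✓
Nov: 30 days, starts Thu → 5 of Thu, Fri
Dec: 31 days, starts Sat → 5 of Sat, Sun, Mon
Months with five Tuesdays: Jan, May, Jul, Oct.

4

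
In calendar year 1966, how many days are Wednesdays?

January 1, 1966 is a Saturday.
From January 1, 1966 to December 31, 1966 is 365 days inclusive.
365 = 7 × 52 + 1, so there are 52 full weeks plus 1 extra day.
Each full week contributes one Wednesday: 52 so far.
The 1 extra day is Saturday — none qualify.
Total: 52 + 0 = 52.

52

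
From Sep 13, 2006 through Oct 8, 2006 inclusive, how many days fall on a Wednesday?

Sep 13, 2006 is a Wednesday.
From Sep 13, 2006 to Oct 8, 2006 is 26 days inclusive.
26 = 7 × 3 + 5, so there are 3 full weeks plus 5 extra days.
Each full week contributes one Wednesday: 3 so far.
The 5 extra days are Wed, Thu, Fri, Sat, Sun — 1 of them qualifies.
Total: 3 + 1 = 4.

4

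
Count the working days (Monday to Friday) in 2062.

260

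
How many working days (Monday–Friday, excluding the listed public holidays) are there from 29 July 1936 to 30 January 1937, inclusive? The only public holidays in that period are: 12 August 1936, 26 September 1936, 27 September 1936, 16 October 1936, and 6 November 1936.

29 July 1936 is a Wednesday.
That's 186 days from start to end, counting both.
186 = 7 × 26 + 4, so there are 26 full weeks plus 4 extra days.
Each full week contributes 5 weekdays (Mon–Fri): 26 × 5 = 130.
The 4 extra days are Wed, Thu, Fri, Sat — 3 of them qualify.
Total: 130 + 3 = 133.
Holidays: 12 August 1936 (Wed); 26 September 1936 (Sat); 27 September 1936 (Sun); 16 October 1936 (Fri); 6 November 1936 (Fri).
3 of the 5 holidays fall on weekdays; the rest are weekends and were already excluded.
Business days: 133 − 3 = 130.

130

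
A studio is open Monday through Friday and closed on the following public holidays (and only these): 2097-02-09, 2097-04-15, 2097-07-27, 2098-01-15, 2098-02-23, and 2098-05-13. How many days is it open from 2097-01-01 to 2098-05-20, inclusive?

358

2097-01-01 is a Tuesday.
From 2097-01-01 to 2098-05-20 is 505 days inclusive.
505 = 7 × 72 + 1, so there are 72 full weeks plus 1 extra day.
Each full week contributes 5 weekdays (Mon–Fri): 72 × 5 = 360.
The 1 extra day is Tuesday — 1 of them qualifies.
Total: 360 + 1 = 361.
Holidays: 2097-02-09 (Sat); 2097-04-15 (Mon); 2097-07-27 (Sat); 2098-01-15 (Wed); 2098-02-23 (Sun); 2098-05-13 (Tue).
3 of the 6 holidays fall on weekdays; the rest are weekends and were already excluded.
Business days: 361 − 3 = 358.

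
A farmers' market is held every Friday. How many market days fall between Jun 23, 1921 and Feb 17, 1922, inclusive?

Jun 23, 1921 is a Thursday.
That's 240 days from start to end, counting both.
240 = 7 × 34 + 2, so there are 34 full weeks plus 2 extra days.
Each full week contributes one Friday: 34 so far.
The 2 extra days are Thursday, Friday — 1 of them qualifies.
Total: 34 + 1 = 35.

35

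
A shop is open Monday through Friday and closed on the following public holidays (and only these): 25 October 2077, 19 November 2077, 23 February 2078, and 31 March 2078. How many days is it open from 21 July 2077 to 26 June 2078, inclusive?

21 July 2077 is a Wednesday.
That's 341 days from start to end, counting both.
341 = 7 × 48 + 5, so there are 48 full weeks plus 5 extra days.
Each full week contributes 5 weekdays (Mon–Fri): 48 × 5 = 240.
The 5 extra days are Wed, Thu, Fri, Sat, Sun — 3 of them qualify.
Total: 240 + 3 = 243.
Holidays: 25 October 2077 (Mon); 19 November 2077 (Fri); 23 February 2078 (Wed); 31 March 2078 (Thu).
All 4 holidays fall on weekdays, so subtract 4.
Business days: 243 − 4 = 239.

239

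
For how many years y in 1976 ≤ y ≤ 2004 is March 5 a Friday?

Day of week of March 5 in each year:
1976: Fri ✓, 1977: Sat, 1978: Sun, 1979: Mon, 1980: Wed, 1981: Thu, 1982: Fri ✓, 1983: Sat, 1984: Mon, 1985: Tue, 1986: Wed, 1987: Thu, 1988: Sat, 1989: Sun, 1990: Mon, 1991: Tue, 1992: Thu, 1993: Fri ✓, 1994: Sat, 1995: Sun, 1996: Tue, 1997: Wed, 1998: Thu, 1999: Fri ✓, 2000: Sun, 2001: Mon, 2002: Tue, 2003: Wed, 2004: Fri ✓
Fridays: 1976, 1982, 1993, 1999, 2004.

5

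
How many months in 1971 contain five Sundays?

4

A month has five Sundays exactly when Sunday falls within its first (length − 28) days.
Jan: 31 days, starts Fri → 5 of Fri, Sat, Sun ✓
Feb: 28 days, starts Mon → 5 of (none)
Mar: 31 days, starts Mon → 5 of Mon, Tue, Wed
Apr: 30 days, starts Thu → 5 of Thu, Fri
May: 31 days, starts Sat → 5 of Sat, Sun, Mon ✓
Jun: 30 days, starts Tue → 5 of Tue, Wed
Jul: 31 days, starts Thu → 5 of Thu, Fri, Sat
Aug: 31 days, starts Sun → 5 of Sun, Mon, Tue ✓
Sep: 30 days, starts Wed → 5 of Wed, Thu
Oct: 31 days, starts Fri → 5 of Fri, Sat, Sun ✓
Nov: 30 days, starts Mon → 5 of Mon, Tue
Dec: 31 days, starts Wed → 5 of Wed, Thu, Fri
Months with five Sundays: Jan, May, Aug, Oct.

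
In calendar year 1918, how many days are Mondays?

52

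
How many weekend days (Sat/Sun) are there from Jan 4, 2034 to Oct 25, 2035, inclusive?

Jan 4, 2034 is a Wednesday.
The range spans 660 days (inclusive of both endpoints).
660 = 7 × 94 + 2, so there are 94 full weeks plus 2 extra days.
Each full week contributes 2 weekend days (Sat, Sun): 94 × 2 = 188.
The 2 extra days are Wednesday, Thursday — none qualify.
Total: 188 + 0 = 188.

188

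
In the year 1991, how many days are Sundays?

1991-01-01 is a Tuesday.
The range spans 365 days (inclusive of both endpoints).
365 = 7 × 52 + 1, so there are 52 full weeks plus 1 extra day.
Each full week contributes one Sunday: 52 so far.
The 1 extra day is Tue — none qualify.
Total: 52 + 0 = 52.

52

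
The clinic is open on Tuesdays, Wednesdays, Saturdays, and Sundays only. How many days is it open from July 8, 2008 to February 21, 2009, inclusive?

July 8, 2008 is a Tuesday.
That's 229 days from start to end, counting both.
229 = 7 × 32 + 5, so there are 32 full weeks plus 5 extra days.
Each full week contributes 4 days from the set (Tue, Wed, Sat, Sun): 32 × 4 = 128.
The 5 extra days are Tue, Wed, Thu, Fri, Sat — 3 of them qualify.
Total: 128 + 3 = 131.

131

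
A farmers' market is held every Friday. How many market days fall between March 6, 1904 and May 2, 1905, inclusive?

March 6, 1904 is a Sunday.
From March 6, 1904 to May 2, 1905 is 423 days inclusive.
423 = 7 × 60 + 3, so there are 60 full weeks plus 3 extra days.
Each full week contributes one Friday: 60 so far.
The 3 extra days are Sun, Mon, Tue — none qualify.
Total: 60 + 0 = 60.

60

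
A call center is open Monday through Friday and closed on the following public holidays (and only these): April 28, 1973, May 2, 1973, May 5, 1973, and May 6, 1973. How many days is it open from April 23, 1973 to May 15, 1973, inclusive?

16

April 23, 1973 is a Monday.
From April 23, 1973 to May 15, 1973 is 23 days inclusive.
23 = 7 × 3 + 2, so there are 3 full weeks plus 2 extra days.
Each full week contributes 5 weekdays (Mon–Fri): 3 × 5 = 15.
The 2 extra days are Monday, Tuesday — 2 of them qualify.
Total: 15 + 2 = 17.
Holidays: April 28, 1973 (Sat); May 2, 1973 (Wed); May 5, 1973 (Sat); May 6, 1973 (Sun).
1 of the 4 holidays fall on weekdays; the rest are weekends and were already excluded.
Business days: 17 − 1 = 16.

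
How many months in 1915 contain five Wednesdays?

A month has five Wednesdays exactly when Wednesday falls within its first (length − 28) days.
Jan: 31 days, starts Fri → 5 of Fri, Sat, Sun
Feb: 28 days, starts Mon → 5 of (none)
Mar: 31 days, starts Mon → 5 of Mon, Tue, Wed ✓
Apr: 30 days, starts Thu → 5 of Thu, Fri
May: 31 days, starts Sat → 5 of Sat, Sun, Mon
Jun: 30 days, starts Tue → 5 of Tue, Wed ✓
Jul: 31 days, starts Thu → 5 of Thu, Fri, Sat
Aug: 31 days, starts Sun → 5 of Sun, Mon, Tue
Sep: 30 days, starts Wed → 5 of Wed, Thu ✓
Oct: 31 days, starts Fri → 5 of Fri, Sat, Sun
Nov: 30 days, starts Mon → 5 of Mon, Tue
Dec: 31 days, starts Wed → 5 of Wed, Thu, Fri ✓
Months with five Wednesdays: Mar, Jun, Sep, Dec.

4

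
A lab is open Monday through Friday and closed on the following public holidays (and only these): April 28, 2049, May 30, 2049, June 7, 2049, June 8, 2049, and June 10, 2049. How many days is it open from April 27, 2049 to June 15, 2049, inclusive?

April 27, 2049 is a Tuesday.
That's 50 days from start to end, counting both.
50 = 7 × 7 + 1, so there are 7 full weeks plus 1 extra day.
Each full week contributes 5 weekdays (Mon–Fri): 7 × 5 = 35.
The 1 extra day is Tue — 1 of them qualifies.
Total: 35 + 1 = 36.
Holidays: April 28, 2049 (Wed); May 30, 2049 (Sun); June 7, 2049 (Mon); June 8, 2049 (Tue); June 10, 2049 (Thu).
4 of the 5 holidays fall on weekdays; the rest are weekends and were already excluded.
Business days: 36 − 4 = 32.

32 business days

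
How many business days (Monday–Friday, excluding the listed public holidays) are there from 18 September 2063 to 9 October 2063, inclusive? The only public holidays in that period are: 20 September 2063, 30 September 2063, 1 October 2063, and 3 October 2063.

18 September 2063 is a Tuesday.
That's 22 days from start to end, counting both.
22 = 7 × 3 + 1, so there are 3 full weeks plus 1 extra day.
Each full week contributes 5 weekdays (Mon–Fri): 3 × 5 = 15.
The 1 extra day is Tuesday — 1 of them qualifies.
Total: 15 + 1 = 16.
Holidays: 20 September 2063 (Thu); 30 September 2063 (Sun); 1 October 2063 (Mon); 3 October 2063 (Wed).
3 of the 4 holidays fall on weekdays; the rest are weekends and were already excluded.
Business days: 16 − 3 = 13.

13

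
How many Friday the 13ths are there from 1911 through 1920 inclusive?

Friday-the-13ths by year:
1911: Jan, Oct
1912: Sep, Dec
1913: Jun
1914: Feb, Mar, Nov
1915: Aug
1916: Oct
1917: Apr, Jul
1918: Sep, Dec
1919: Jun
1920: Feb, Aug

17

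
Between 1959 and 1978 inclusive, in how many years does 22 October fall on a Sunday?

4

Day of week of October 22 in each year:
1959: Thu, 1960: Sat, 1961: Sun ✓, 1962: Mon, 1963: Tue, 1964: Thu, 1965: Fri, 1966: Sat, 1967: Sun ✓, 1968: Tue, 1969: Wed, 1970: Thu, 1971: Fri, 1972: Sun ✓, 1973: Mon, 1974: Tue, 1975: Wed, 1976: Fri, 1977: Sat, 1978: Sun ✓
Sundays: 1961, 1967, 1972, 1978.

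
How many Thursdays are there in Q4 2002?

13

Oct 1, 2002 is a Tuesday.
From Oct 1, 2002 to Dec 31, 2002 is 92 days inclusive.
92 = 7 × 13 + 1, so there are 13 full weeks plus 1 extra day.
Each full week contributes one Thursday: 13 so far.
The 1 extra day is Tue — none qualify.
Total: 13 + 0 = 13.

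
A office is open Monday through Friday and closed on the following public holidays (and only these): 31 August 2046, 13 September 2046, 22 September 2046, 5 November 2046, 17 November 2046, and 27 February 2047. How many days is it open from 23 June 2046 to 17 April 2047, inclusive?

209

23 June 2046 is a Saturday.
That's 299 days from start to end, counting both.
299 = 7 × 42 + 5, so there are 42 full weeks plus 5 extra days.
Each full week contributes 5 weekdays (Mon–Fri): 42 × 5 = 210.
The 5 extra days are Saturday, Sunday, Monday, Tuesday, Wednesday — 3 of them qualify.
Total: 210 + 3 = 213.
Holidays: 31 August 2046 (Fri); 13 September 2046 (Thu); 22 September 2046 (Sat); 5 November 2046 (Mon); 17 November 2046 (Sat); 27 February 2047 (Wed).
4 of the 6 holidays fall on weekdays; the rest are weekends and were already excluded.
Business days: 213 − 4 = 209.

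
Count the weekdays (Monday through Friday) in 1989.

Jan 1, 1989 is a Sunday.
That's 365 days from start to end, counting both.
365 = 7 × 52 + 1, so there are 52 full weeks plus 1 extra day.
Each full week contributes 5 weekdays (Mon–Fri): 52 × 5 = 260.
The 1 extra day is Sunday — none qualify.
Total: 260 + 0 = 260.

260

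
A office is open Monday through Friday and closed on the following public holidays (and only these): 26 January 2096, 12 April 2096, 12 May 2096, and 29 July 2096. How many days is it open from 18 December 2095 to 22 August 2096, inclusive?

176

18 December 2095 is a Sunday.
The range spans 249 days (inclusive of both endpoints).
249 = 7 × 35 + 4, so there are 35 full weeks plus 4 extra days.
Each full week contributes 5 weekdays (Mon–Fri): 35 × 5 = 175.
The 4 extra days are Sun, Mon, Tue, Wed — 3 of them qualify.
Total: 175 + 3 = 178.
Holidays: 26 January 2096 (Thu); 12 April 2096 (Thu); 12 May 2096 (Sat); 29 July 2096 (Sun).
2 of the 4 holidays fall on weekdays; the rest are weekends and were already excluded.
Business days: 178 − 2 = 176.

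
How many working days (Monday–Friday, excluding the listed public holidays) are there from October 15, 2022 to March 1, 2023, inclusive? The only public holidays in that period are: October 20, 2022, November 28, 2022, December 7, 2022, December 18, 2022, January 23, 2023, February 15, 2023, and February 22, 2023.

92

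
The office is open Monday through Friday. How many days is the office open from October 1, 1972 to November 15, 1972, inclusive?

33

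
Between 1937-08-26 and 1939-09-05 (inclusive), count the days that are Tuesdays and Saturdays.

1937-08-26 is a Thursday.
The range spans 741 days (inclusive of both endpoints).
741 = 7 × 105 + 6, so there are 105 full weeks plus 6 extra days.
Each full week contributes 2 days from the set (Tue, Sat): 105 × 2 = 210.
The 6 extra days are Thursday, Friday, Saturday, Sunday, Monday, Tuesday — 2 of them qualify.
Total: 210 + 2 = 212.

212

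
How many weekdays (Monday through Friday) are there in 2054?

January 1, 2054 is a Thursday.
That's 365 days from start to end, counting both.
365 = 7 × 52 + 1, so there are 52 full weeks plus 1 extra day.
Each full week contributes 5 weekdays (Mon–Fri): 52 × 5 = 260.
The 1 extra day is Thu — 1 of them qualifies.
Total: 260 + 1 = 261.

261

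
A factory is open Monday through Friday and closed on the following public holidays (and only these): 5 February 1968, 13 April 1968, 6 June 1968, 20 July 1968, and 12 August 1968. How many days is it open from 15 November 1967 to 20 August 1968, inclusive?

15 November 1967 is a Wednesday.
That's 280 days from start to end, counting both.
280 = 7 × 40, so the span is exactly 40 full weeks.
Each full week contributes 5 weekdays (Mon–Fri): 40 × 5 = 200.
Total: 200.
Holidays: 5 February 1968 (Mon); 13 April 1968 (Sat); 6 June 1968 (Thu); 20 July 1968 (Sat); 12 August 1968 (Mon).
3 of the 5 holidays fall on weekdays; the rest are weekends and were already excluded.
Business days: 200 − 3 = 197.

197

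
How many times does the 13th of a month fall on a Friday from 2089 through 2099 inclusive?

20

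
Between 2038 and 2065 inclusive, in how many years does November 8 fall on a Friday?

Day of week of November 8 in each year:
2038: Mon, 2039: Tue, 2040: Thu, 2041: Fri ✓, 2042: Sat, 2043: Sun, 2044: Tue, 2045: Wed, 2046: Thu, 2047: Fri ✓, 2048: Sun, 2049: Mon, 2050: Tue, 2051: Wed, 2052: Fri ✓, 2053: Sat, 2054: Sun, 2055: Mon, 2056: Wed, 2057: Thu, 2058: Fri ✓, 2059: Sat, 2060: Mon, 2061: Tue, 2062: Wed, 2063: Thu, 2064: Sat, 2065: Sun
Fridays: 2041, 2047, 2052, 2058.

4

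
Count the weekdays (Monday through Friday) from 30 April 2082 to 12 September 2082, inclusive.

30 April 2082 is a Thursday.
The range spans 136 days (inclusive of both endpoints).
136 = 7 × 19 + 3, so there are 19 full weeks plus 3 extra days.
Each full week contributes 5 weekdays (Mon–Fri): 19 × 5 = 95.
The 3 extra days are Thursday, Friday, Saturday — 2 of them qualify.
Total: 95 + 2 = 97.

97 weekdays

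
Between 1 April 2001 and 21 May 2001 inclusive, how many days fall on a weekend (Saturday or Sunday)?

15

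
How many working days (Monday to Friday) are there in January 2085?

23 weekdays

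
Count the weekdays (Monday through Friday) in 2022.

January 1, 2022 is a Saturday.
The range spans 365 days (inclusive of both endpoints).
365 = 7 × 52 + 1, so there are 52 full weeks plus 1 extra day.
Each full week contributes 5 weekdays (Mon–Fri): 52 × 5 = 260.
The 1 extra day is Saturday — none qualify.
Total: 260 + 0 = 260.

260 weekdays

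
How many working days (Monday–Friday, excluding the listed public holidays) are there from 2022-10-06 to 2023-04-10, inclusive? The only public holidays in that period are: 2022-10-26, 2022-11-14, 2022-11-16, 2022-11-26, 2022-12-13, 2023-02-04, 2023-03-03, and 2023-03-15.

127 working days

2022-10-06 is a Thursday.
From 2022-10-06 to 2023-04-10 is 187 days inclusive.
187 = 7 × 26 + 5, so there are 26 full weeks plus 5 extra days.
Each full week contributes 5 weekdays (Mon–Fri): 26 × 5 = 130.
The 5 extra days are Thursday, Friday, Saturday, Sunday, Monday — 3 of them qualify.
Total: 130 + 3 = 133.
Holidays: 2022-10-26 (Wed); 2022-11-14 (Mon); 2022-11-16 (Wed); 2022-11-26 (Sat); 2022-12-13 (Tue); 2023-02-04 (Sat); 2023-03-03 (Fri); 2023-03-15 (Wed).
6 of the 8 holidays fall on weekdays; the rest are weekends and were already excluded.
Business days: 133 − 6 = 127.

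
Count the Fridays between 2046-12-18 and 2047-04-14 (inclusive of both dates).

17 Fridays

2046-12-18 is a Tuesday.
The range spans 118 days (inclusive of both endpoints).
118 = 7 × 16 + 6, so there are 16 full weeks plus 6 extra days.
Each full week contributes one Friday: 16 so far.
The 6 extra days are Tuesday, Wednesday, Thursday, Friday, Saturday, Sunday — 1 of them qualifies.
Total: 16 + 1 = 17.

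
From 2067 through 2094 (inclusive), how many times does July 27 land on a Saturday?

Day of week of July 27 in each year:
2067: Wed, 2068: Fri, 2069: Sat ✓, 2070: Sun, 2071: Mon, 2072: Wed, 2073: Thu, 2074: Fri, 2075: Sat ✓, 2076: Mon, 2077: Tue, 2078: Wed, 2079: Thu, 2080: Sat ✓, 2081: Sun, 2082: Mon, 2083: Tue, 2084: Thu, 2085: Fri, 2086: Sat ✓, 2087: Sun, 2088: Tue, 2089: Wed, 2090: Thu, 2091: Fri, 2092: Sun, 2093: Mon, 2094: Tue
Saturdays: 2069, 2075, 2080, 2086.

4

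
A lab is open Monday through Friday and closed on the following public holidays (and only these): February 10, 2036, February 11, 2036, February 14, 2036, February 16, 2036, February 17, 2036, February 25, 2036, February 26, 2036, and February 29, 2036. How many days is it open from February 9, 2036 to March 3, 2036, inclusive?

February 9, 2036 is a Saturday.
From February 9, 2036 to March 3, 2036 is 24 days inclusive.
24 = 7 × 3 + 3, so there are 3 full weeks plus 3 extra days.
Each full week contributes 5 weekdays (Mon–Fri): 3 × 5 = 15.
The 3 extra days are Sat, Sun, Mon — 1 of them qualifies.
Total: 15 + 1 = 16.
Holidays: February 10, 2036 (Sun); February 11, 2036 (Mon); February 14, 2036 (Thu); February 16, 2036 (Sat); February 17, 2036 (Sun); February 25, 2036 (Mon); February 26, 2036 (Tue); February 29, 2036 (Fri).
5 of the 8 holidays fall on weekdays; the rest are weekends and were already excluded.
Business days: 16 − 5 = 11.

11 working days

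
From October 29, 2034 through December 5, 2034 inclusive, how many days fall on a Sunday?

6 Sundays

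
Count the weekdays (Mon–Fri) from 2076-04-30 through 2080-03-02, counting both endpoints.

1002

2076-04-30 is a Thursday.
From 2076-04-30 to 2080-03-02 is 1403 days inclusive.
1403 = 7 × 200 + 3, so there are 200 full weeks plus 3 extra days.
Each full week contributes 5 weekdays (Mon–Fri): 200 × 5 = 1000.
The 3 extra days are Thu, Fri, Sat — 2 of them qualify.
Total: 1000 + 2 = 1002.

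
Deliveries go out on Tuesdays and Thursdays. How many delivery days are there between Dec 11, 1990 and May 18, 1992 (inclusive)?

150

Dec 11, 1990 is a Tuesday.
The range spans 525 days (inclusive of both endpoints).
525 = 7 × 75, so the span is exactly 75 full weeks.
Each full week contributes 2 days from the set (Tue, Thu): 75 × 2 = 150.
Total: 150.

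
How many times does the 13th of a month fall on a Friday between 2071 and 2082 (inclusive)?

Friday-the-13ths by year:
2071: Feb, Mar, Nov
2072: May
2073: Jan, Oct
2074: Apr, Jul
2075: Sep, Dec
2076: Mar, Nov
2077: Aug
2078: May
2079: Jan, Oct
2080: Sep, Dec
2081: Jun
2082: Feb, Mar, Nov

22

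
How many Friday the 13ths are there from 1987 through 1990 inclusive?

8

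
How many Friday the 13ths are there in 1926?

The 13th falls on a Friday when the month's 13th has weekday Fri.
Jan 13 is Wed; Feb 13 is Sat; Mar 13 is Sat; Apr 13 is Tue; May 13 is Thu; Jun 13 is Sun; Jul 13 is Tue; Aug 13 is Fri ✓; Sep 13 is Mon; Oct 13 is Wed; Nov 13 is Sat; Dec 13 is Mon.
Friday the 13ths: Aug.

1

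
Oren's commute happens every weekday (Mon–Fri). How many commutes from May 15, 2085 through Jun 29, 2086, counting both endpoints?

294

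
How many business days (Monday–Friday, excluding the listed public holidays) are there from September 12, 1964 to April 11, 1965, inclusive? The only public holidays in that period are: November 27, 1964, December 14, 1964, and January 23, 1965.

September 12, 1964 is a Saturday.
From September 12, 1964 to April 11, 1965 is 212 days inclusive.
212 = 7 × 30 + 2, so there are 30 full weeks plus 2 extra days.
Each full week contributes 5 weekdays (Mon–Fri): 30 × 5 = 150.
The 2 extra days are Sat, Sun — none qualify.
Total: 150 + 0 = 150.
Holidays: November 27, 1964 (Fri); December 14, 1964 (Mon); January 23, 1965 (Sat).
2 of the 3 holidays fall on weekdays; the rest are weekends and were already excluded.
Business days: 150 − 2 = 148.

148 business days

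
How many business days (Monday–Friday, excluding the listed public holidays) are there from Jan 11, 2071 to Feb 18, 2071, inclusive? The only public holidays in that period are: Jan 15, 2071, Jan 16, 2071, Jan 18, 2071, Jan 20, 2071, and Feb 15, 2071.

25

Jan 11, 2071 is a Sunday.
From Jan 11, 2071 to Feb 18, 2071 is 39 days inclusive.
39 = 7 × 5 + 4, so there are 5 full weeks plus 4 extra days.
Each full week contributes 5 weekdays (Mon–Fri): 5 × 5 = 25.
The 4 extra days are Sunday, Monday, Tuesday, Wednesday — 3 of them qualify.
Total: 25 + 3 = 28.
Holidays: Jan 15, 2071 (Thu); Jan 16, 2071 (Fri); Jan 18, 2071 (Sun); Jan 20, 2071 (Tue); Feb 15, 2071 (Sun).
3 of the 5 holidays fall on weekdays; the rest are weekends and were already excluded.
Business days: 28 − 3 = 25.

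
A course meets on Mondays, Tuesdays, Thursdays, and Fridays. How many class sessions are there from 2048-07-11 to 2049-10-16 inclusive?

2048-07-11 is a Saturday.
From 2048-07-11 to 2049-10-16 is 463 days inclusive.
463 = 7 × 66 + 1, so there are 66 full weeks plus 1 extra day.
Each full week contributes 4 days from the set (Mon, Tue, Thu, Fri): 66 × 4 = 264.
The 1 extra day is Saturday — none qualify.
Total: 264 + 0 = 264.

264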